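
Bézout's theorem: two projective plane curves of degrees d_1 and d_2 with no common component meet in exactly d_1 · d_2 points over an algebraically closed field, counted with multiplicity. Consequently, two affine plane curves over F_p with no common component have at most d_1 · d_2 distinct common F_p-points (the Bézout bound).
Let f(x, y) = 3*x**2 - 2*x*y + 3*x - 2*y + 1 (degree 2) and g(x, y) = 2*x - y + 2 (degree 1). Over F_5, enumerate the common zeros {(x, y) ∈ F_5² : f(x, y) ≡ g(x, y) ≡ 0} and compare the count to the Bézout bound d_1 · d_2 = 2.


Common zeros: ∅; count = 0; Bézout bound = 2.

deg(f) = 2, deg(g) = 1, so Bézout bound = 2.
Scan x ∈ F_5. For each x, list the y ∈ F_5 with f(x, y) ≡ 0 and those with g(x, y) ≡ 0 (mod 5); the common zeros in that column are the intersection.
  x = 0: f ≡ 0 at y ∈ {3}; g ≡ 0 at y ∈ {2}; common: ∅.
  x = 1: f ≡ 0 at y ∈ {3}; g ≡ 0 at y ∈ {4}; common: ∅.
  x = 2: f ≡ 0 at y ∈ {4}; g ≡ 0 at y ∈ {1}; common: ∅.
  x = 3: f ≡ 0 at y ∈ {4}; g ≡ 0 at y ∈ {3}; common: ∅.
  x = 4: f ≡ 0 at y ∈ ∅; g ≡ 0 at y ∈ {0}; common: ∅.
Collecting: common zeros = ∅, so the count is 0.
Comparison with the Bézout bound: 0 ≤ 2 = deg(f)·deg(g), as expected for curves with no common component (the affine F_5-count falls short of the bound because intersections may lie at infinity, over extension fields, or carry multiplicity).


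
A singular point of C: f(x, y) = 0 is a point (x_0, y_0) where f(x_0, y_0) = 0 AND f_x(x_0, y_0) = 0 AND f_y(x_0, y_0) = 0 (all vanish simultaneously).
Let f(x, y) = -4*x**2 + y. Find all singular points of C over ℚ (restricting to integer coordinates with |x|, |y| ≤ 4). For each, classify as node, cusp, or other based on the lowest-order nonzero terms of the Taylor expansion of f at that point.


No singular points in the scanned grid; C is smooth there.

Compute partial derivatives:
  f_x = -8*x.
  f_y = 1.
f_y = 1 is a nonzero constant, so f_y never vanishes: no point (x, y) can satisfy f = f_x = f_y = 0. In particular no (x, y) ∈ {−4, ..., 4}² is singular; the curve is smooth.


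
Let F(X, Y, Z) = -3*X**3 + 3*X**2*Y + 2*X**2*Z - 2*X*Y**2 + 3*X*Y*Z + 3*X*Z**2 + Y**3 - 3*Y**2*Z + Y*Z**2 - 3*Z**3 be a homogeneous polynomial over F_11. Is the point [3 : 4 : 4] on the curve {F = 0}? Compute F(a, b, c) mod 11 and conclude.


F(3,4,4) ≡ 2 (mod 11); P is NOT on the curve.

Evaluate F(3, 4, 4) term-by-term (mod 11).
  -3*X**3 ↦ -3·27·1·1 = -81
  3*X**2*Y ↦ 3·9·4·1 = 108
  2*X**2*Z ↦ 2·9·1·4 = 72
  -2*X*Y**2 ↦ -2·3·16·1 = -96
  3*X*Y*Z ↦ 3·3·4·4 = 144
  3*X*Z**2 ↦ 3·3·1·16 = 144
  Y**3 ↦ 1·1·64·1 = 64
  -3*Y**2*Z ↦ -3·1·16·4 = -192
  Y*Z**2 ↦ 1·1·4·16 = 64
  -3*Z**3 ↦ -3·1·1·64 = -192
Sum: F(3, 4, 4) = (-81) + (108) + (72) + (-96) + (144) + (144) + (64) + (-192) + (64) + (-192) = 35.
Reducing mod 11: 35 ≡ 2 (mod 11).
Since F(a, b, c) ≡ 2 ≠ 0 (mod 11), P does NOT lie on the curve.


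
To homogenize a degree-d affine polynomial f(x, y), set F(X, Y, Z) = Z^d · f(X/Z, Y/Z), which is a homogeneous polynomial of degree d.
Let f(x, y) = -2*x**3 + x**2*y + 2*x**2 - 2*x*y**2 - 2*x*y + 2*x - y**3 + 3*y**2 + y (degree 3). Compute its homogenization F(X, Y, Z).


F(X, Y, Z) = -2*X**3 + X**2*Y + 2*X**2*Z - 2*X*Y**2 - 2*X*Y*Z + 2*X*Z**2 - Y**3 + 3*Y**2*Z + Y*Z**2

deg(f) = 3.
Substitute x = X/Z, y = Y/Z into f, then multiply by Z^3.
  monomial -2·x^3·y^0 ↦ -2·X^3·Y^0·Z^0.
  monomial 1·x^2·y^1 ↦ 1·X^2·Y^1·Z^0.
  monomial 2·x^2·y^0 ↦ 2·X^2·Y^0·Z^1.
  monomial -2·x^1·y^2 ↦ -2·X^1·Y^2·Z^0.
  monomial -2·x^1·y^1 ↦ -2·X^1·Y^1·Z^1.
  monomial 2·x^1·y^0 ↦ 2·X^1·Y^0·Z^2.
  monomial -1·x^0·y^3 ↦ -1·X^0·Y^3·Z^0.
  monomial 3·x^0·y^2 ↦ 3·X^0·Y^2·Z^1.
  monomial 1·x^0·y^1 ↦ 1·X^0·Y^1·Z^2.
Collecting: F(X, Y, Z) = -2*X**3 + X**2*Y + 2*X**2*Z - 2*X*Y**2 - 2*X*Y*Z + 2*X*Z**2 - Y**3 + 3*Y**2*Z + Y*Z**2.


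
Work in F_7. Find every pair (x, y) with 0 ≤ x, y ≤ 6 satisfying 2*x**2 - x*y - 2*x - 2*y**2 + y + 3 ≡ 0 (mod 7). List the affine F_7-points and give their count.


Affine F_7-points: {(0, 5), (0, 6), (2, 0), (2, 3), (4, 3), (4, 6), (6, 0), (6, 1)}; count = 8.

For each of the 49 pairs (x, y) ∈ F_7², evaluate f(x, y) mod 7. Record the zeros.
  x = 0: [0↦3, 1↦2, 2↦4, 3↦2, 4↦3, 5↦0, 6↦0]  zeros at y ∈ {5, 6}
  x = 1: [0↦3, 1↦1, 2↦2, 3↦6, 4↦6, 5↦2, 6↦1]  zeros at y ∈ ∅
  x = 2: [0↦0, 1↦4, 2↦4, 3↦0, 4↦6, 5↦1, 6↦6]  zeros at y ∈ {0, 3}
  x = 3: [0↦1, 1↦4, 2↦3, 3↦5, 4↦3, 5↦4, 6↦1]  zeros at y ∈ ∅
  x = 4: [0↦6, 1↦1, 2↦6, 3↦0, 4↦4, 5↦4, 6↦0]  zeros at y ∈ {3, 6}
  x = 5: [0↦1, 1↦2, 2↦6, 3↦6, 4↦2, 5↦1, 6↦3]  zeros at y ∈ ∅
  x = 6: [0↦0, 1↦0, 2↦3, 3↦2, 4↦4, 5↦2, 6↦3]  zeros at y ∈ {0, 1}
Collecting zeros: affine points = {(0, 5), (0, 6), (2, 0), (2, 3), (4, 3), (4, 6), (6, 0), (6, 1)}.
Total count |C(F_7)_aff| = 8.


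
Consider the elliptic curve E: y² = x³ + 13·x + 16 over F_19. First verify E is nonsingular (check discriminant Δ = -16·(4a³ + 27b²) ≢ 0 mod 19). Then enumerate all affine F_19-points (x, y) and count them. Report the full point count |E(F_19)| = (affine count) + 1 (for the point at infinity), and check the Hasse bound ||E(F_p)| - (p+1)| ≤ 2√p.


Affine points = {(0, 4), (0, 15), (1, 7), (1, 12), (3, 5), (3, 14), (5, 4), (5, 15), (6, 5), (6, 14), (8, 9), (8, 10), (9, 8), (9, 11), (10, 5), (10, 14), (12, 0), (13, 8), (13, 11), (14, 4), (14, 15), (16, 8), (16, 11), (17, 1), (17, 18)}; affine count = 25; |E(F_19)| = 26.

Discriminant check: Δ ∝ 4a³ + 27b² = 4·13³ + 27·16² = 4·2197 + 27·256 ≡ 6 (mod 19). Nonzero ⇒ E is nonsingular.
For each x ∈ F_19, compute rhs = x³ + 13·x + 16 mod 19, then count y ∈ F_19 with y² ≡ rhs.
  x = 0: rhs = 16, matching y values: 4, 15 (2 points).
  x = 1: rhs = 11, matching y values: 7, 12 (2 points).
  x = 2: rhs = 12, matching y values: none (0 points).
  x = 3: rhs = 6, matching y values: 5, 14 (2 points).
  x = 4: rhs = 18, matching y values: none (0 points).
  x = 5: rhs = 16, matching y values: 4, 15 (2 points).
  x = 6: rhs = 6, matching y values: 5, 14 (2 points).
  x = 7: rhs = 13, matching y values: none (0 points).
  x = 8: rhs = 5, matching y values: 9, 10 (2 points).
  x = 9: rhs = 7, matching y values: 8, 11 (2 points).
  x = 10: rhs = 6, matching y values: 5, 14 (2 points).
  x = 11: rhs = 8, matching y values: none (0 points).
  x = 12: rhs = 0, matching y values: 0 (1 points).
  x = 13: rhs = 7, matching y values: 8, 11 (2 points).
  x = 14: rhs = 16, matching y values: 4, 15 (2 points).
  x = 15: rhs = 14, matching y values: none (0 points).
  x = 16: rhs = 7, matching y values: 8, 11 (2 points).
  x = 17: rhs = 1, matching y values: 1, 18 (2 points).
  x = 18: rhs = 2, matching y values: none (0 points).
Total affine count: 25.
Full point count |E(F_19)| = 25 + 1 = 26.
Hasse bound: |26 − (19+1)| = |6| = 6 ≤ 2√19 ≈ 8.7178 ✓.


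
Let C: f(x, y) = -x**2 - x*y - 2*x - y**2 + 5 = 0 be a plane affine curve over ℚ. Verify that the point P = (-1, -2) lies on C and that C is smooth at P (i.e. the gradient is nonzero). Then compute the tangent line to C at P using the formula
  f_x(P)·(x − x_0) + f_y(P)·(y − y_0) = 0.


Tangent line at P: 2*x + 5*y + 12 = 0.

Step 1: f(-1, -2) = 0, so P lies on C.
Step 2: partial derivatives
  f_x(x, y) = -2*x - y - 2, f_y(x, y) = -x - 2*y.
  f_x(P) = 2, f_y(P) = 5 (gradient nonzero, so P is smooth).
Step 3: tangent line at P: 2·(x − -1) + 5·(y − -2) = 0.
Expanding: 2*x + 5*y + 12 = 0.


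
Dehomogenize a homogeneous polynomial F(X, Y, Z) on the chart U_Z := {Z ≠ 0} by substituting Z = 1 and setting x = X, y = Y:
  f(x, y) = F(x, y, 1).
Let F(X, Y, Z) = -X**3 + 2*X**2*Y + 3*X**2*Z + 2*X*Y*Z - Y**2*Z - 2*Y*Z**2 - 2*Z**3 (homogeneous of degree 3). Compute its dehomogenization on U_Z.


f(x, y) = -x**3 + 2*x**2*y + 3*x**2 + 2*x*y - y**2 - 2*y - 2

On U_Z we set Z = 1. Each monomial c·X^i·Y^j·Z^k in F becomes c·x^i·y^j·1^k = c·x^i·y^j.
Substituting Z = 1: F(X, Y, 1) = -x**3 + 2*x**2*y + 3*x**2 + 2*x*y - y**2 - 2*y - 2.
Note: deg(f) ≤ deg(F) = 3; strict inequality happens when F is divisible by Z (lost terms).


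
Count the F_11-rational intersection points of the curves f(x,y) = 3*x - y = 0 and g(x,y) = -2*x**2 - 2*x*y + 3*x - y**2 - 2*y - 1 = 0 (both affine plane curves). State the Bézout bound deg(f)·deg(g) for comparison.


Common zeros: ∅; count = 0; Bézout bound = 2.

deg(f) = 1, deg(g) = 2, so Bézout bound = 2.
Scan x ∈ F_11. For each x, list the y ∈ F_11 with f(x, y) ≡ 0 and those with g(x, y) ≡ 0 (mod 11); the common zeros in that column are the intersection.
  x = 0: f ≡ 0 at y ∈ {0}; g ≡ 0 at y ∈ {10}; common: ∅.
  x = 1: f ≡ 0 at y ∈ {3}; g ≡ 0 at y ∈ {0, 7}; common: ∅.
  x = 2: f ≡ 0 at y ∈ {6}; g ≡ 0 at y ∈ ∅; common: ∅.
  x = 3: f ≡ 0 at y ∈ {9}; g ≡ 0 at y ∈ ∅; common: ∅.
  x = 4: f ≡ 0 at y ∈ {1}; g ≡ 0 at y ∈ {4, 8}; common: ∅.
  x = 5: f ≡ 0 at y ∈ {4}; g ≡ 0 at y ∈ {5}; common: ∅.
  x = 6: f ≡ 0 at y ∈ {7}; g ≡ 0 at y ∈ {0, 8}; common: ∅.
  x = 7: f ≡ 0 at y ∈ {10}; g ≡ 0 at y ∈ ∅; common: ∅.
  x = 8: f ≡ 0 at y ∈ {2}; g ≡ 0 at y ∈ {5, 10}; common: ∅.
  x = 9: f ≡ 0 at y ∈ {5}; g ≡ 0 at y ∈ ∅; common: ∅.
  x = 10: f ≡ 0 at y ∈ {8}; g ≡ 0 at y ∈ {4, 7}; common: ∅.
Collecting: common zeros = ∅, so the count is 0.
Comparison with the Bézout bound: 0 ≤ 2 = deg(f)·deg(g), as expected for curves with no common component (the affine F_11-count falls short of the bound because intersections may lie at infinity, over extension fields, or carry multiplicity).


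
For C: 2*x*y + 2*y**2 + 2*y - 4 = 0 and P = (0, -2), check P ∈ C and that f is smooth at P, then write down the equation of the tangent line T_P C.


Tangent line at P: -4*x - 6*y - 12 = 0.

Step 1: f(0, -2) = 0, so P lies on C.
Step 2: partial derivatives
  f_x(x, y) = 2*y, f_y(x, y) = 2*x + 4*y + 2.
  f_x(P) = -4, f_y(P) = -6 (gradient nonzero, so P is smooth).
Step 3: tangent line at P: -4·(x − 0) + -6·(y − -2) = 0.
Expanding: -4*x - 6*y - 12 = 0.


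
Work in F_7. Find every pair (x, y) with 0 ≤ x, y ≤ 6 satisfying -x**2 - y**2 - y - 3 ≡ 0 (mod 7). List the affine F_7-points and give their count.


Affine F_7-points: {(2, 0), (2, 6), (3, 1), (3, 5), (4, 1), (4, 5), (5, 0), (5, 6)}; count = 8.

For each of the 49 pairs (x, y) ∈ F_7², evaluate f(x, y) mod 7. Record the zeros.
  x = 0: [0↦4, 1↦2, 2↦5, 3↦6, 4↦5, 5↦2, 6↦4]  zeros at y ∈ ∅
  x = 1: [0↦3, 1↦1, 2↦4, 3↦5, 4↦4, 5↦1, 6↦3]  zeros at y ∈ ∅
  x = 2: [0↦0, 1↦5, 2↦1, 3↦2, 4↦1, 5↦5, 6↦0]  zeros at y ∈ {0, 6}
  x = 3: [0↦2, 1↦0, 2↦3, 3↦4, 4↦3, 5↦0, 6↦2]  zeros at y ∈ {1, 5}
  x = 4: [0↦2, 1↦0, 2↦3, 3↦4, 4↦3, 5↦0, 6↦2]  zeros at y ∈ {1, 5}
  x = 5: [0↦0, 1↦5, 2↦1, 3↦2, 4↦1, 5↦5, 6↦0]  zeros at y ∈ {0, 6}
  x = 6: [0↦3, 1↦1, 2↦4, 3↦5, 4↦4, 5↦1, 6↦3]  zeros at y ∈ ∅
Collecting zeros: affine points = {(2, 0), (2, 6), (3, 1), (3, 5), (4, 1), (4, 5), (5, 0), (5, 6)}.
Total count |C(F_7)_aff| = 8.


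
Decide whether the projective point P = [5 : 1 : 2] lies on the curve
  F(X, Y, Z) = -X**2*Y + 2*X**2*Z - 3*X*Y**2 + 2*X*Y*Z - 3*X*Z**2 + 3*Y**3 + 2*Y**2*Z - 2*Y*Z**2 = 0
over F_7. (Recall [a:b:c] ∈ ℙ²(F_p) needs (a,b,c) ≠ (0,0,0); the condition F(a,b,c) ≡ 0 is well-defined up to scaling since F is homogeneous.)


F(5,1,2) ≡ 5 (mod 7); P is NOT on the curve.

Evaluate F(5, 1, 2) term-by-term (mod 7).
  -X**2*Y ↦ -1·25·1·1 = -25
  2*X**2*Z ↦ 2·25·1·2 = 100
  -3*X*Y**2 ↦ -3·5·1·1 = -15
  2*X*Y*Z ↦ 2·5·1·2 = 20
  -3*X*Z**2 ↦ -3·5·1·4 = -60
  3*Y**3 ↦ 3·1·1·1 = 3
  2*Y**2*Z ↦ 2·1·1·2 = 4
  -2*Y*Z**2 ↦ -2·1·1·4 = -8
Sum: F(5, 1, 2) = (-25) + (100) + (-15) + (20) + (-60) + (3) + (4) + (-8) = 19.
Reducing mod 7: 19 ≡ 5 (mod 7).
Since F(a, b, c) ≡ 5 ≠ 0 (mod 7), P does NOT lie on the curve.


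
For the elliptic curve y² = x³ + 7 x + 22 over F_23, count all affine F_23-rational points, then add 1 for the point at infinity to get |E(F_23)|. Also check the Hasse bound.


Affine points = {(3, 1), (3, 22), (6, 2), (6, 21), (7, 0), (9, 3), (9, 20), (11, 2), (11, 21), (14, 9), (14, 14), (15, 11), (15, 12), (18, 0), (21, 0)}; affine count = 15; |E(F_23)| = 16.

Discriminant check: Δ ∝ 4a³ + 27b² = 4·7³ + 27·22² = 4·343 + 27·484 ≡ 19 (mod 23). Nonzero ⇒ E is nonsingular.
For each x ∈ F_23, compute rhs = x³ + 7·x + 22 mod 23, then count y ∈ F_23 with y² ≡ rhs.
  x = 0: rhs = 22, matching y values: none (0 points).
  x = 1: rhs = 7, matching y values: none (0 points).
  x = 2: rhs = 21, matching y values: none (0 points).
  x = 3: rhs = 1, matching y values: 1, 22 (2 points).
  x = 4: rhs = 22, matching y values: none (0 points).
  x = 5: rhs = 21, matching y values: none (0 points).
  x = 6: rhs = 4, matching y values: 2, 21 (2 points).
  x = 7: rhs = 0, matching y values: 0 (1 points).
  x = 8: rhs = 15, matching y values: none (0 points).
  x = 9: rhs = 9, matching y values: 3, 20 (2 points).
  x = 10: rhs = 11, matching y values: none (0 points).
  x = 11: rhs = 4, matching y values: 2, 21 (2 points).
  x = 12: rhs = 17, matching y values: none (0 points).
  x = 13: rhs = 10, matching y values: none (0 points).
  x = 14: rhs = 12, matching y values: 9, 14 (2 points).
  x = 15: rhs = 6, matching y values: 11, 12 (2 points).
  x = 16: rhs = 21, matching y values: none (0 points).
  x = 17: rhs = 17, matching y values: none (0 points).
  x = 18: rhs = 0, matching y values: 0 (1 points).
  x = 19: rhs = 22, matching y values: none (0 points).
  x = 20: rhs = 20, matching y values: none (0 points).
  x = 21: rhs = 0, matching y values: 0 (1 points).
  x = 22: rhs = 14, matching y values: none (0 points).
Total affine count: 15.
Full point count |E(F_23)| = 15 + 1 = 16.
Hasse bound: |16 − (23+1)| = |-8| = 8 ≤ 2√23 ≈ 9.5917 ✓.


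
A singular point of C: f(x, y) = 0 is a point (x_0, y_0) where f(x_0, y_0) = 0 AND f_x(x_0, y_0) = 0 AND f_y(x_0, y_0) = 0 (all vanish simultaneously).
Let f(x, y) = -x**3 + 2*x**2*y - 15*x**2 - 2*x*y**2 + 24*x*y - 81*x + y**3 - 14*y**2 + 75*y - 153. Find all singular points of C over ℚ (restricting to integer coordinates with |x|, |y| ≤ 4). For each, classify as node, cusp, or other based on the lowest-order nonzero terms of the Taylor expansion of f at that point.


Singular points: {(-3, 3)}; classification: cusp.

Compute partial derivatives:
  f_x = -3*x**2 + 4*x*y - 30*x - 2*y**2 + 24*y - 81.
  f_y = 2*x**2 - 4*x*y + 24*x + 3*y**2 - 28*y + 75.
Scan x_0 ∈ {−4, ..., 4}. For each x_0, f_y(x_0, y) is a polynomial in y; find its integer roots y ∈ {−4, ..., 4}, then test f_x and f at those candidates.
  x = -4: f_y(-4, y) = 3*y**2 - 12*y + 11; no integer root y with |y| ≤ 4.
  x = -3: f_y(-3, y) = 3*y**2 - 16*y + 21; vanishes at y ∈ {3}. (-3, 3): f_x = 0, f = 0 — SINGULAR.
  x = -2: f_y(-2, y) = 3*y**2 - 20*y + 35; no integer root y with |y| ≤ 4.
  x = -1: f_y(-1, y) = 3*y**2 - 24*y + 53; no integer root y with |y| ≤ 4.
  x = 0: f_y(0, y) = 3*y**2 - 28*y + 75; no integer root y with |y| ≤ 4.
  x = 1: f_y(1, y) = 3*y**2 - 32*y + 101; no integer root y with |y| ≤ 4.
  x = 2: f_y(2, y) = 3*y**2 - 36*y + 131; no integer root y with |y| ≤ 4.
  x = 3: f_y(3, y) = 3*y**2 - 40*y + 165; no integer root y with |y| ≤ 4.
  x = 4: f_y(4, y) = 3*y**2 - 44*y + 203; no integer root y with |y| ≤ 4.
Only singular point on the grid: (-3, 3).
Classify: substitute x = -3 + u, y = 3 + v and expand: f = -u**3 + 2*u**2*v - 2*u*v**2 + v**3 + v**2.
No constant or linear terms (consistent with a singular point). Quadratic part: v**2. Cubic part: -u**3 + 2*u**2*v - 2*u*v**2 + v**3.
The quadratic part v**2 is a perfect square, so there is a single (double) tangent line v = 0, i.e. y = 3. Restricting the cubic part to that line (v = 0) leaves -u**3 ≠ 0, so f is not divisible by v and the branch is v² ≈ u**3 to lowest order — this is a cusp.
Classification: cusp.


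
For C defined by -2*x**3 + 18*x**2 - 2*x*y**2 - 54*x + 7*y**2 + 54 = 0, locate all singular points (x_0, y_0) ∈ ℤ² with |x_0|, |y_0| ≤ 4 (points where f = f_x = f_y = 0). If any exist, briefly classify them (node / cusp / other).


Singular points: {(3, 0)}; classification: cusp.

Compute partial derivatives:
  f_x = -6*x**2 + 36*x - 2*y**2 - 54.
  f_y = -4*x*y + 14*y.
Scan x_0 ∈ {−4, ..., 4}. For each x_0, f_y(x_0, y) is a polynomial in y; find its integer roots y ∈ {−4, ..., 4}, then test f_x and f at those candidates.
  x = -4: f_y(-4, y) = 30*y; vanishes at y ∈ {0}. (-4, 0): f_x = -294 ≠ 0.
  x = -3: f_y(-3, y) = 26*y; vanishes at y ∈ {0}. (-3, 0): f_x = -216 ≠ 0.
  x = -2: f_y(-2, y) = 22*y; vanishes at y ∈ {0}. (-2, 0): f_x = -150 ≠ 0.
  x = -1: f_y(-1, y) = 18*y; vanishes at y ∈ {0}. (-1, 0): f_x = -96 ≠ 0.
  x = 0: f_y(0, y) = 14*y; vanishes at y ∈ {0}. (0, 0): f_x = -54 ≠ 0.
  x = 1: f_y(1, y) = 10*y; vanishes at y ∈ {0}. (1, 0): f_x = -24 ≠ 0.
  x = 2: f_y(2, y) = 6*y; vanishes at y ∈ {0}. (2, 0): f_x = -6 ≠ 0.
  x = 3: f_y(3, y) = 2*y; vanishes at y ∈ {0}. (3, 0): f_x = 0, f = 0 — SINGULAR.
  x = 4: f_y(4, y) = -2*y; vanishes at y ∈ {0}. (4, 0): f_x = -6 ≠ 0.
Only singular point on the grid: (3, 0).
Classify: substitute x = 3 + u, y = 0 + v and expand: f = -2*u**3 - 2*u*v**2 + v**2.
No constant or linear terms (consistent with a singular point). Quadratic part: v**2. Cubic part: -2*u**3 - 2*u*v**2.
The quadratic part v**2 is a perfect square, so there is a single (double) tangent line v = 0, i.e. y = 0. Restricting the cubic part to that line (v = 0) leaves -2*u**3 ≠ 0, so f is not divisible by v and the branch is v² ≈ 2*u**3 to lowest order — this is a cusp.
Classification: cusp.


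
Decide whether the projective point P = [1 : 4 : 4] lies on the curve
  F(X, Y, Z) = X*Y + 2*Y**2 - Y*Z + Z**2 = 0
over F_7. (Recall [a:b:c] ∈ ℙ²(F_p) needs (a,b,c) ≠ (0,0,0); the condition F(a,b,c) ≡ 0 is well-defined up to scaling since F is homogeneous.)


F(1,4,4) ≡ 1 (mod 7); P is NOT on the curve.

Evaluate F(1, 4, 4) term-by-term (mod 7).
  X*Y ↦ 1·1·4·1 = 4
  2*Y**2 ↦ 2·1·16·1 = 32
  -Y*Z ↦ -1·1·4·4 = -16
  Z**2 ↦ 1·1·1·16 = 16
Sum: F(1, 4, 4) = (4) + (32) + (-16) + (16) = 36.
Reducing mod 7: 36 ≡ 1 (mod 7).
Since F(a, b, c) ≡ 1 ≠ 0 (mod 7), P does NOT lie on the curve.


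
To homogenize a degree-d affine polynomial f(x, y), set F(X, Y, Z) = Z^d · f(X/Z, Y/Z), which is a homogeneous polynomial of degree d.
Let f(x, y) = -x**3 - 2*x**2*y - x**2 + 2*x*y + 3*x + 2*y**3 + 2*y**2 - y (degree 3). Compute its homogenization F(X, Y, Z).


F(X, Y, Z) = -X**3 - 2*X**2*Y - X**2*Z + 2*X*Y*Z + 3*X*Z**2 + 2*Y**3 + 2*Y**2*Z - Y*Z**2

deg(f) = 3.
Substitute x = X/Z, y = Y/Z into f, then multiply by Z^3.
  monomial -1·x^3·y^0 ↦ -1·X^3·Y^0·Z^0.
  monomial -2·x^2·y^1 ↦ -2·X^2·Y^1·Z^0.
  monomial -1·x^2·y^0 ↦ -1·X^2·Y^0·Z^1.
  monomial 2·x^1·y^1 ↦ 2·X^1·Y^1·Z^1.
  monomial 3·x^1·y^0 ↦ 3·X^1·Y^0·Z^2.
  monomial 2·x^0·y^3 ↦ 2·X^0·Y^3·Z^0.
  monomial 2·x^0·y^2 ↦ 2·X^0·Y^2·Z^1.
  monomial -1·x^0·y^1 ↦ -1·X^0·Y^1·Z^2.
Collecting: F(X, Y, Z) = -X**3 - 2*X**2*Y - X**2*Z + 2*X*Y*Z + 3*X*Z**2 + 2*Y**3 + 2*Y**2*Z - Y*Z**2.


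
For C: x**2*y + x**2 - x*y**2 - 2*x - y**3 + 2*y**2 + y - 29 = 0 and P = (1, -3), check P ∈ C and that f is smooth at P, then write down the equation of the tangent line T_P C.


Tangent line at P: -15*x - 31*y - 78 = 0.

Step 1: f(1, -3) = 0, so P lies on C.
Step 2: partial derivatives
  f_x(x, y) = 2*x*y + 2*x - y**2 - 2, f_y(x, y) = x**2 - 2*x*y - 3*y**2 + 4*y + 1.
  f_x(P) = -15, f_y(P) = -31 (gradient nonzero, so P is smooth).
Step 3: tangent line at P: -15·(x − 1) + -31·(y − -3) = 0.
Expanding: -15*x - 31*y - 78 = 0.


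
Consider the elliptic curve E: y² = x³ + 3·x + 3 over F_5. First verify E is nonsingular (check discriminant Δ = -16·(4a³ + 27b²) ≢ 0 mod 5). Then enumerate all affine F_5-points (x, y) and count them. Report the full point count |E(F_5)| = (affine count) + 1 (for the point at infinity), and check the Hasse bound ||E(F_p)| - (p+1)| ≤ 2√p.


Affine points = {(3, 2), (3, 3), (4, 2), (4, 3)}; affine count = 4; |E(F_5)| = 5.

Discriminant check: Δ ∝ 4a³ + 27b² = 4·3³ + 27·3² = 4·27 + 27·9 ≡ 1 (mod 5). Nonzero ⇒ E is nonsingular.
For each x ∈ F_5, compute rhs = x³ + 3·x + 3 mod 5, then count y ∈ F_5 with y² ≡ rhs.
  x = 0: rhs = 3, matching y values: none (0 points).
  x = 1: rhs = 2, matching y values: none (0 points).
  x = 2: rhs = 2, matching y values: none (0 points).
  x = 3: rhs = 4, matching y values: 2, 3 (2 points).
  x = 4: rhs = 4, matching y values: 2, 3 (2 points).
Total affine count: 4.
Full point count |E(F_5)| = 4 + 1 = 5.
Hasse bound: |5 − (5+1)| = |-1| = 1 ≤ 2√5 ≈ 4.4721 ✓.


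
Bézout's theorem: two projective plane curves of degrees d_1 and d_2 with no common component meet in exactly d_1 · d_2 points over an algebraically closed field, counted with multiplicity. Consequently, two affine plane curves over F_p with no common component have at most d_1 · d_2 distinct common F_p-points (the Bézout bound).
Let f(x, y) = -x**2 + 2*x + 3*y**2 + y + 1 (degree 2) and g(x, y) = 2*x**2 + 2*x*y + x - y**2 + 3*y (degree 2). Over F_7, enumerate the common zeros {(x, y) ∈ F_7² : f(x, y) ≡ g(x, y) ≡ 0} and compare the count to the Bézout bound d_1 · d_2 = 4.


Common zeros: {(5, 2)}; count = 1; Bézout bound = 4.

deg(f) = 2, deg(g) = 2, so Bézout bound = 4.
Scan x ∈ F_7. For each x, list the y ∈ F_7 with f(x, y) ≡ 0 and those with g(x, y) ≡ 0 (mod 7); the common zeros in that column are the intersection.
  x = 0: f ≡ 0 at y ∈ ∅; g ≡ 0 at y ∈ {0, 3}; common: ∅.
  x = 1: f ≡ 0 at y ∈ ∅; g ≡ 0 at y ∈ {1, 4}; common: ∅.
  x = 2: f ≡ 0 at y ∈ ∅; g ≡ 0 at y ∈ ∅; common: ∅.
  x = 3: f ≡ 0 at y ∈ {3, 6}; g ≡ 0 at y ∈ {0, 2}; common: ∅.
  x = 4: f ≡ 0 at y ∈ {0, 2}; g ≡ 0 at y ∈ ∅; common: ∅.
  x = 5: f ≡ 0 at y ∈ {0, 2}; g ≡ 0 at y ∈ {2, 4}; common: {2}.
  x = 6: f ≡ 0 at y ∈ {3, 6}; g ≡ 0 at y ∈ ∅; common: ∅.
Collecting: common zeros = {(5, 2)}, so the count is 1.
Comparison with the Bézout bound: 1 ≤ 4 = deg(f)·deg(g), as expected for curves with no common component (the affine F_7-count falls short of the bound because intersections may lie at infinity, over extension fields, or carry multiplicity).


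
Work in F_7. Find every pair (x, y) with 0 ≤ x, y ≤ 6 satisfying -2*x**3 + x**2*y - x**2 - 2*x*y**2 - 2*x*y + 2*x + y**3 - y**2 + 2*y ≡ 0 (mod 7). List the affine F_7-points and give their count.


Affine F_7-points: {(0, 0), (0, 4), (2, 3), (3, 6), (5, 6), (6, 2)}; count = 6.

For each of the 49 pairs (x, y) ∈ F_7², evaluate f(x, y) mod 7. Record the zeros.
  x = 0: [0↦0, 1↦2, 2↦1, 3↦3, 4↦0, 5↦5, 6↦3]  zeros at y ∈ {0, 4}
  x = 1: [0↦6, 1↦5, 2↦4, 3↦2, 4↦5, 5↦5, 6↦1]  zeros at y ∈ ∅
  x = 2: [0↦5, 1↦3, 2↦4, 3↦0, 4↦4, 5↦1, 6↦4]  zeros at y ∈ {3}
  x = 3: [0↦6, 1↦5, 2↦3, 3↦6, 4↦6, 5↦2, 6↦0]  zeros at y ∈ {6}
  x = 4: [0↦4, 1↦6, 2↦3, 3↦1, 4↦6, 5↦3, 6↦5]  zeros at y ∈ ∅
  x = 5: [0↦1, 1↦1, 2↦6, 3↦1, 4↦6, 5↦6, 6↦0]  zeros at y ∈ {6}
  x = 6: [0↦6, 1↦6, 2↦0, 3↦1, 4↦1, 5↦6, 6↦1]  zeros at y ∈ {2}
Collecting zeros: affine points = {(0, 0), (0, 4), (2, 3), (3, 6), (5, 6), (6, 2)}.
Total count |C(F_7)_aff| = 6.


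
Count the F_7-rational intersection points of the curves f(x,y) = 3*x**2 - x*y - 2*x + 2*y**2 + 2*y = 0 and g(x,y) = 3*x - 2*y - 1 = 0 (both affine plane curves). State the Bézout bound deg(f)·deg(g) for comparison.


Common zeros: {(3, 4), (6, 5)}; count = 2; Bézout bound = 2.

deg(f) = 2, deg(g) = 1, so Bézout bound = 2.
Scan x ∈ F_7. For each x, list the y ∈ F_7 with f(x, y) ≡ 0 and those with g(x, y) ≡ 0 (mod 7); the common zeros in that column are the intersection.
  x = 0: f ≡ 0 at y ∈ {0, 6}; g ≡ 0 at y ∈ {3}; common: ∅.
  x = 1: f ≡ 0 at y ∈ {5}; g ≡ 0 at y ∈ {1}; common: ∅.
  x = 2: f ≡ 0 at y ∈ ∅; g ≡ 0 at y ∈ {6}; common: ∅.
  x = 3: f ≡ 0 at y ∈ {0, 4}; g ≡ 0 at y ∈ {4}; common: {4}.
  x = 4: f ≡ 0 at y ∈ ∅; g ≡ 0 at y ∈ {2}; common: ∅.
  x = 5: f ≡ 0 at y ∈ {6}; g ≡ 0 at y ∈ {0}; common: ∅.
  x = 6: f ≡ 0 at y ∈ {4, 5}; g ≡ 0 at y ∈ {5}; common: {5}.
Collecting: common zeros = {(3, 4), (6, 5)}, so the count is 2.
Comparison with the Bézout bound: 2 ≤ 2 = deg(f)·deg(g), as expected for curves with no common component (the bound is attained).


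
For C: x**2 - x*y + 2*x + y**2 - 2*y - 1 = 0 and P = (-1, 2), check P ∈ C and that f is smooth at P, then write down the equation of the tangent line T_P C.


Tangent line at P: -2*x + 3*y - 8 = 0.

Step 1: f(-1, 2) = 0, so P lies on C.
Step 2: partial derivatives
  f_x(x, y) = 2*x - y + 2, f_y(x, y) = -x + 2*y - 2.
  f_x(P) = -2, f_y(P) = 3 (gradient nonzero, so P is smooth).
Step 3: tangent line at P: -2·(x − -1) + 3·(y − 2) = 0.
Expanding: -2*x + 3*y - 8 = 0.


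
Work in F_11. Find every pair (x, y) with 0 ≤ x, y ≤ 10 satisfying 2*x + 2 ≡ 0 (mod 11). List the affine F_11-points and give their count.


Affine F_11-points: {(10, 0), (10, 1), (10, 2), (10, 3), (10, 4), (10, 5), (10, 6), (10, 7), (10, 8), (10, 9), (10, 10)}; count = 11.

For each of the 121 pairs (x, y) ∈ F_11², evaluate f(x, y) mod 11. Record the zeros.
  x = 0: [0↦2, 1↦2, 2↦2, 3↦2, 4↦2, 5↦2, 6↦2, 7↦2, 8↦2, 9↦2, 10↦2]  zeros at y ∈ ∅
  x = 1: [0↦4, 1↦4, 2↦4, 3↦4, 4↦4, 5↦4, 6↦4, 7↦4, 8↦4, 9↦4, 10↦4]  zeros at y ∈ ∅
  x = 2: [0↦6, 1↦6, 2↦6, 3↦6, 4↦6, 5↦6, 6↦6, 7↦6, 8↦6, 9↦6, 10↦6]  zeros at y ∈ ∅
  x = 3: [0↦8, 1↦8, 2↦8, 3↦8, 4↦8, 5↦8, 6↦8, 7↦8, 8↦8, 9↦8, 10↦8]  zeros at y ∈ ∅
  x = 4: [0↦10, 1↦10, 2↦10, 3↦10, 4↦10, 5↦10, 6↦10, 7↦10, 8↦10, 9↦10, 10↦10]  zeros at y ∈ ∅
  x = 5: [0↦1, 1↦1, 2↦1, 3↦1, 4↦1, 5↦1, 6↦1, 7↦1, 8↦1, 9↦1, 10↦1]  zeros at y ∈ ∅
  x = 6: [0↦3, 1↦3, 2↦3, 3↦3, 4↦3, 5↦3, 6↦3, 7↦3, 8↦3, 9↦3, 10↦3]  zeros at y ∈ ∅
  x = 7: [0↦5, 1↦5, 2↦5, 3↦5, 4↦5, 5↦5, 6↦5, 7↦5, 8↦5, 9↦5, 10↦5]  zeros at y ∈ ∅
  x = 8: [0↦7, 1↦7, 2↦7, 3↦7, 4↦7, 5↦7, 6↦7, 7↦7, 8↦7, 9↦7, 10↦7]  zeros at y ∈ ∅
  x = 9: [0↦9, 1↦9, 2↦9, 3↦9, 4↦9, 5↦9, 6↦9, 7↦9, 8↦9, 9↦9, 10↦9]  zeros at y ∈ ∅
  x = 10: [0↦0, 1↦0, 2↦0, 3↦0, 4↦0, 5↦0, 6↦0, 7↦0, 8↦0, 9↦0, 10↦0]  zeros at y ∈ {0, 1, 2, 3, 4, 5, 6, 7, 8, 9, 10}
Collecting zeros: affine points = {(10, 0), (10, 1), (10, 2), (10, 3), (10, 4), (10, 5), (10, 6), (10, 7), (10, 8), (10, 9), (10, 10)}.
Total count |C(F_11)_aff| = 11.


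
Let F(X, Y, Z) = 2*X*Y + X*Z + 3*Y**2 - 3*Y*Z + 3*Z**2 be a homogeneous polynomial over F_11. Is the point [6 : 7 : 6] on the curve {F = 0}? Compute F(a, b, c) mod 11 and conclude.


F(6,7,6) ≡ 7 (mod 11); P is NOT on the curve.

Evaluate F(6, 7, 6) term-by-term (mod 11).
  2*X*Y ↦ 2·6·7·1 = 84
  X*Z ↦ 1·6·1·6 = 36
  3*Y**2 ↦ 3·1·49·1 = 147
  -3*Y*Z ↦ -3·1·7·6 = -126
  3*Z**2 ↦ 3·1·1·36 = 108
Sum: F(6, 7, 6) = (84) + (36) + (147) + (-126) + (108) = 249.
Reducing mod 11: 249 ≡ 7 (mod 11).
Since F(a, b, c) ≡ 7 ≠ 0 (mod 11), P does NOT lie on the curve.


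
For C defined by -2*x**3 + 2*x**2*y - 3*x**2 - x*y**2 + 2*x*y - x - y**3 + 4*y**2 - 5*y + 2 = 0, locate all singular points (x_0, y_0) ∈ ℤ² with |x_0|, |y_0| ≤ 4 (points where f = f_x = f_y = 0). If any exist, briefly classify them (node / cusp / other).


Singular points: {(0, 1)}; classification: node.

Compute partial derivatives:
  f_x = -6*x**2 + 4*x*y - 6*x - y**2 + 2*y - 1.
  f_y = 2*x**2 - 2*x*y + 2*x - 3*y**2 + 8*y - 5.
Scan x_0 ∈ {−4, ..., 4}. For each x_0, f_y(x_0, y) is a polynomial in y; find its integer roots y ∈ {−4, ..., 4}, then test f_x and f at those candidates.
  x = -4: f_y(-4, y) = -3*y**2 + 16*y + 19; vanishes at y ∈ {-1}. (-4, -1): f_x = -60 ≠ 0.
  x = -3: f_y(-3, y) = -3*y**2 + 14*y + 7; no integer root y with |y| ≤ 4.
  x = -2: f_y(-2, y) = -3*y**2 + 12*y - 1; no integer root y with |y| ≤ 4.
  x = -1: f_y(-1, y) = -3*y**2 + 10*y - 5; no integer root y with |y| ≤ 4.
  x = 0: f_y(0, y) = -3*y**2 + 8*y - 5; vanishes at y ∈ {1}. (0, 1): f_x = 0, f = 0 — SINGULAR.
  x = 1: f_y(1, y) = -3*y**2 + 6*y - 1; no integer root y with |y| ≤ 4.
  x = 2: f_y(2, y) = -3*y**2 + 4*y + 7; vanishes at y ∈ {-1}. (2, -1): f_x = -48 ≠ 0.
  x = 3: f_y(3, y) = -3*y**2 + 2*y + 19; no integer root y with |y| ≤ 4.
  x = 4: f_y(4, y) = 35 - 3*y**2; no integer root y with |y| ≤ 4.
Only singular point on the grid: (0, 1).
Classify: substitute x = 0 + u, y = 1 + v and expand: f = -2*u**3 + 2*u**2*v - u**2 - u*v**2 - v**3 + v**2.
No constant or linear terms (consistent with a singular point). Quadratic part: -u**2 + v**2. Cubic part: -2*u**3 + 2*u**2*v - u*v**2 - v**3.
The quadratic part v**2 - u**2 = (v − u)(v + u) splits into two distinct linear factors, so there are two distinct tangent lines y − 1 = ±(x − 0) — this is a node (ordinary double point).
Classification: node.


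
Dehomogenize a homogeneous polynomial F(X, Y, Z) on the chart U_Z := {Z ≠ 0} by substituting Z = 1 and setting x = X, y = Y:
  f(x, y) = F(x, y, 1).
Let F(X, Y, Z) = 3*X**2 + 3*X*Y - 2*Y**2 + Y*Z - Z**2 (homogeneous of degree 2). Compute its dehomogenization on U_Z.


f(x, y) = 3*x**2 + 3*x*y - 2*y**2 + y - 1

On U_Z we set Z = 1. Each monomial c·X^i·Y^j·Z^k in F becomes c·x^i·y^j·1^k = c·x^i·y^j.
Substituting Z = 1: F(X, Y, 1) = 3*x**2 + 3*x*y - 2*y**2 + y - 1.
Note: deg(f) ≤ deg(F) = 2; strict inequality happens when F is divisible by Z (lost terms).


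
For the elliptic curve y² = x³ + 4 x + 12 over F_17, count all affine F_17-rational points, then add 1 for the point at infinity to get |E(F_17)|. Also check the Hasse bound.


Affine points = {(1, 0), (3, 0), (5, 2), (5, 15), (7, 3), (7, 14), (10, 7), (10, 10), (13, 0), (15, 8), (15, 9)}; affine count = 11; |E(F_17)| = 12.

Discriminant check: Δ ∝ 4a³ + 27b² = 4·4³ + 27·12² = 4·64 + 27·144 ≡ 13 (mod 17). Nonzero ⇒ E is nonsingular.
For each x ∈ F_17, compute rhs = x³ + 4·x + 12 mod 17, then count y ∈ F_17 with y² ≡ rhs.
  x = 0: rhs = 12, matching y values: none (0 points).
  x = 1: rhs = 0, matching y values: 0 (1 points).
  x = 2: rhs = 11, matching y values: none (0 points).
  x = 3: rhs = 0, matching y values: 0 (1 points).
  x = 4: rhs = 7, matching y values: none (0 points).
  x = 5: rhs = 4, matching y values: 2, 15 (2 points).
  x = 6: rhs = 14, matching y values: none (0 points).
  x = 7: rhs = 9, matching y values: 3, 14 (2 points).
  x = 8: rhs = 12, matching y values: none (0 points).
  x = 9: rhs = 12, matching y values: none (0 points).
  x = 10: rhs = 15, matching y values: 7, 10 (2 points).
  x = 11: rhs = 10, matching y values: none (0 points).
  x = 12: rhs = 3, matching y values: none (0 points).
  x = 13: rhs = 0, matching y values: 0 (1 points).
  x = 14: rhs = 7, matching y values: none (0 points).
  x = 15: rhs = 13, matching y values: 8, 9 (2 points).
  x = 16: rhs = 7, matching y values: none (0 points).
Total affine count: 11.
Full point count |E(F_17)| = 11 + 1 = 12.
Hasse bound: |12 − (17+1)| = |-6| = 6 ≤ 2√17 ≈ 8.2462 ✓.


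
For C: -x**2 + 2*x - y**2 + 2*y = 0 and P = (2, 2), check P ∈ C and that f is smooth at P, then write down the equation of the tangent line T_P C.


Tangent line at P: -2*x - 2*y + 8 = 0.

Step 1: f(2, 2) = 0, so P lies on C.
Step 2: partial derivatives
  f_x(x, y) = 2 - 2*x, f_y(x, y) = 2 - 2*y.
  f_x(P) = -2, f_y(P) = -2 (gradient nonzero, so P is smooth).
Step 3: tangent line at P: -2·(x − 2) + -2·(y − 2) = 0.
Expanding: -2*x - 2*y + 8 = 0.


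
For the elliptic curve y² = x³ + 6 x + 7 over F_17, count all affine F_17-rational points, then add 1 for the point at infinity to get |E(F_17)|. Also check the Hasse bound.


Affine points = {(3, 1), (3, 16), (5, 3), (5, 14), (6, 2), (6, 15), (7, 1), (7, 16), (9, 5), (9, 12), (10, 8), (10, 9), (13, 2), (13, 15), (14, 8), (14, 9), (15, 2), (15, 15), (16, 0)}; affine count = 19; |E(F_17)| = 20.

Discriminant check: Δ ∝ 4a³ + 27b² = 4·6³ + 27·7² = 4·216 + 27·49 ≡ 11 (mod 17). Nonzero ⇒ E is nonsingular.
For each x ∈ F_17, compute rhs = x³ + 6·x + 7 mod 17, then count y ∈ F_17 with y² ≡ rhs.
  x = 0: rhs = 7, matching y values: none (0 points).
  x = 1: rhs = 14, matching y values: none (0 points).
  x = 2: rhs = 10, matching y values: none (0 points).
  x = 3: rhs = 1, matching y values: 1, 16 (2 points).
  x = 4: rhs = 10, matching y values: none (0 points).
  x = 5: rhs = 9, matching y values: 3, 14 (2 points).
  x = 6: rhs = 4, matching y values: 2, 15 (2 points).
  x = 7: rhs = 1, matching y values: 1, 16 (2 points).
  x = 8: rhs = 6, matching y values: none (0 points).
  x = 9: rhs = 8, matching y values: 5, 12 (2 points).
  x = 10: rhs = 13, matching y values: 8, 9 (2 points).
  x = 11: rhs = 10, matching y values: none (0 points).
  x = 12: rhs = 5, matching y values: none (0 points).
  x = 13: rhs = 4, matching y values: 2, 15 (2 points).
  x = 14: rhs = 13, matching y values: 8, 9 (2 points).
  x = 15: rhs = 4, matching y values: 2, 15 (2 points).
  x = 16: rhs = 0, matching y values: 0 (1 points).
Total affine count: 19.
Full point count |E(F_17)| = 19 + 1 = 20.
Hasse bound: |20 − (17+1)| = |2| = 2 ≤ 2√17 ≈ 8.2462 ✓.


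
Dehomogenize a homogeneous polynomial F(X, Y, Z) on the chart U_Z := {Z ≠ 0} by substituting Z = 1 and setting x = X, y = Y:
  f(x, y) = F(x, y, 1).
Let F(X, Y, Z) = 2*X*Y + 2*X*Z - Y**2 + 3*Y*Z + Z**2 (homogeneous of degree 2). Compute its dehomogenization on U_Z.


f(x, y) = 2*x*y + 2*x - y**2 + 3*y + 1

On U_Z we set Z = 1. Each monomial c·X^i·Y^j·Z^k in F becomes c·x^i·y^j·1^k = c·x^i·y^j.
Substituting Z = 1: F(X, Y, 1) = 2*x*y + 2*x - y**2 + 3*y + 1.
Note: deg(f) ≤ deg(F) = 2; strict inequality happens when F is divisible by Z (lost terms).


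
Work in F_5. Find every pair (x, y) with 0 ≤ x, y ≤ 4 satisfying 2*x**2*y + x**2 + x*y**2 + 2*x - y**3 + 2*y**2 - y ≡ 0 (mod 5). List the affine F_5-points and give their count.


Affine F_5-points: {(0, 0), (0, 1), (2, 2), (3, 0), (4, 1), (4, 4)}; count = 6.

For each of the 25 pairs (x, y) ∈ F_5², evaluate f(x, y) mod 5. Record the zeros.
  x = 0: [0↦0, 1↦0, 2↦3, 3↦3, 4↦4]  zeros at y ∈ {0, 1}
  x = 1: [0↦3, 1↦1, 2↦4, 3↦1, 4↦1]  zeros at y ∈ ∅
  x = 2: [0↦3, 1↦3, 2↦0, 3↦3, 4↦1]  zeros at y ∈ {2}
  x = 3: [0↦0, 1↦1, 2↦1, 3↦4, 4↦4]  zeros at y ∈ {0}
  x = 4: [0↦4, 1↦0, 2↦2, 3↦4, 4↦0]  zeros at y ∈ {1, 4}
Collecting zeros: affine points = {(0, 0), (0, 1), (2, 2), (3, 0), (4, 1), (4, 4)}.
Total count |C(F_5)_aff| = 6.


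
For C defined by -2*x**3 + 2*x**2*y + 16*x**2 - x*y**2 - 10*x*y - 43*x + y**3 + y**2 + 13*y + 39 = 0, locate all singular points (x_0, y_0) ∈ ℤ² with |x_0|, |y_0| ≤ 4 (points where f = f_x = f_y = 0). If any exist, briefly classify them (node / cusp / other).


Singular points: {(3, 1)}; classification: cusp.

Compute partial derivatives:
  f_x = -6*x**2 + 4*x*y + 32*x - y**2 - 10*y - 43.
  f_y = 2*x**2 - 2*x*y - 10*x + 3*y**2 + 2*y + 13.
Scan x_0 ∈ {−4, ..., 4}. For each x_0, f_y(x_0, y) is a polynomial in y; find its integer roots y ∈ {−4, ..., 4}, then test f_x and f at those candidates.
  x = -4: f_y(-4, y) = 3*y**2 + 10*y + 85; no integer root y with |y| ≤ 4.
  x = -3: f_y(-3, y) = 3*y**2 + 8*y + 61; no integer root y with |y| ≤ 4.
  x = -2: f_y(-2, y) = 3*y**2 + 6*y + 41; no integer root y with |y| ≤ 4.
  x = -1: f_y(-1, y) = 3*y**2 + 4*y + 25; no integer root y with |y| ≤ 4.
  x = 0: f_y(0, y) = 3*y**2 + 2*y + 13; no integer root y with |y| ≤ 4.
  x = 1: f_y(1, y) = 3*y**2 + 5; no integer root y with |y| ≤ 4.
  x = 2: f_y(2, y) = 3*y**2 - 2*y + 1; no integer root y with |y| ≤ 4.
  x = 3: f_y(3, y) = 3*y**2 - 4*y + 1; vanishes at y ∈ {1}. (3, 1): f_x = 0, f = 0 — SINGULAR.
  x = 4: f_y(4, y) = 3*y**2 - 6*y + 5; no integer root y with |y| ≤ 4.
Only singular point on the grid: (3, 1).
Classify: substitute x = 3 + u, y = 1 + v and expand: f = -2*u**3 + 2*u**2*v - u*v**2 + v**3 + v**2.
No constant or linear terms (consistent with a singular point). Quadratic part: v**2. Cubic part: -2*u**3 + 2*u**2*v - u*v**2 + v**3.
The quadratic part v**2 is a perfect square, so there is a single (double) tangent line v = 0, i.e. y = 1. Restricting the cubic part to that line (v = 0) leaves -2*u**3 ≠ 0, so f is not divisible by v and the branch is v² ≈ 2*u**3 to lowest order — this is a cusp.
Classification: cusp.


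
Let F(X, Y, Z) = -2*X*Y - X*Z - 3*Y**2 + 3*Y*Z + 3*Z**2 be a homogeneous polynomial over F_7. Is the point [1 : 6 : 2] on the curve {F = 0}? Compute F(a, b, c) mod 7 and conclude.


F(1,6,2) ≡ 3 (mod 7); P is NOT on the curve.

Evaluate F(1, 6, 2) term-by-term (mod 7).
  -2*X*Y ↦ -2·1·6·1 = -12
  -X*Z ↦ -1·1·1·2 = -2
  -3*Y**2 ↦ -3·1·36·1 = -108
  3*Y*Z ↦ 3·1·6·2 = 36
  3*Z**2 ↦ 3·1·1·4 = 12
Sum: F(1, 6, 2) = (-12) + (-2) + (-108) + (36) + (12) = -74.
Reducing mod 7: -74 ≡ 3 (mod 7).
Since F(a, b, c) ≡ 3 ≠ 0 (mod 7), P does NOT lie on the curve.


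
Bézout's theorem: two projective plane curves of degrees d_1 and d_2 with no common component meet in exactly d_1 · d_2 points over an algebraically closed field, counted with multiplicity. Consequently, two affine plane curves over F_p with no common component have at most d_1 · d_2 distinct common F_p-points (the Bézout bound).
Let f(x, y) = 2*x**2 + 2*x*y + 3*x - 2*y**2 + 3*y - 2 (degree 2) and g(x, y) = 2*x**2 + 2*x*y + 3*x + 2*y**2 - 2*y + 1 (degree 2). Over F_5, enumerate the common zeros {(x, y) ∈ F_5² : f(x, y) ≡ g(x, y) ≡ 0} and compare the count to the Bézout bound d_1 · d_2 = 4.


Common zeros: ∅; count = 0; Bézout bound = 4.

deg(f) = 2, deg(g) = 2, so Bézout bound = 4.
Scan x ∈ F_5. For each x, list the y ∈ F_5 with f(x, y) ≡ 0 and those with g(x, y) ≡ 0 (mod 5); the common zeros in that column are the intersection.
  x = 0: f ≡ 0 at y ∈ ∅; g ≡ 0 at y ∈ {2, 4}; common: ∅.
  x = 1: f ≡ 0 at y ∈ {2, 3}; g ≡ 0 at y ∈ ∅; common: ∅.
  x = 2: f ≡ 0 at y ∈ {3}; g ≡ 0 at y ∈ {0, 4}; common: ∅.
  x = 3: f ≡ 0 at y ∈ {0, 2}; g ≡ 0 at y ∈ ∅; common: ∅.
  x = 4: f ≡ 0 at y ∈ ∅; g ≡ 0 at y ∈ {0, 2}; common: ∅.
Collecting: common zeros = ∅, so the count is 0.
Comparison with the Bézout bound: 0 ≤ 4 = deg(f)·deg(g), as expected for curves with no common component (the affine F_5-count falls short of the bound because intersections may lie at infinity, over extension fields, or carry multiplicity).


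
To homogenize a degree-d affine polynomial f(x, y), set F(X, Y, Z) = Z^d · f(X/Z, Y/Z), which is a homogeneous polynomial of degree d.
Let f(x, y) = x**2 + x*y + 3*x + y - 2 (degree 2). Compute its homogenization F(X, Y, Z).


F(X, Y, Z) = X**2 + X*Y + 3*X*Z + Y*Z - 2*Z**2

deg(f) = 2.
Substitute x = X/Z, y = Y/Z into f, then multiply by Z^2.
  monomial 1·x^2·y^0 ↦ 1·X^2·Y^0·Z^0.
  monomial 1·x^1·y^1 ↦ 1·X^1·Y^1·Z^0.
  monomial 3·x^1·y^0 ↦ 3·X^1·Y^0·Z^1.
  monomial 1·x^0·y^1 ↦ 1·X^0·Y^1·Z^1.
  monomial -2·x^0·y^0 ↦ -2·X^0·Y^0·Z^2.
Collecting: F(X, Y, Z) = X**2 + X*Y + 3*X*Z + Y*Z - 2*Z**2.


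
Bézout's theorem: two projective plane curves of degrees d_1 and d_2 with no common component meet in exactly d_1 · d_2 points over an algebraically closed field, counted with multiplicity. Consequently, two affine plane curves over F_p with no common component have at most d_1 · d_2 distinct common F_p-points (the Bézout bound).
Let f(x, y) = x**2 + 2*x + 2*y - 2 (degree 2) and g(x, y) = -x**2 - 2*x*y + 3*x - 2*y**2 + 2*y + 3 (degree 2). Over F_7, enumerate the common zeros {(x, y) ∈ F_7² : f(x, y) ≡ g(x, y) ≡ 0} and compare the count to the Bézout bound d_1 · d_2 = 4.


Common zeros: {(2, 4)}; count = 1; Bézout bound = 4.

deg(f) = 2, deg(g) = 2, so Bézout bound = 4.
Scan x ∈ F_7. For each x, list the y ∈ F_7 with f(x, y) ≡ 0 and those with g(x, y) ≡ 0 (mod 7); the common zeros in that column are the intersection.
  x = 0: f ≡ 0 at y ∈ {1}; g ≡ 0 at y ∈ {4}; common: ∅.
  x = 1: f ≡ 0 at y ∈ {3}; g ≡ 0 at y ∈ ∅; common: ∅.
  x = 2: f ≡ 0 at y ∈ {4}; g ≡ 0 at y ∈ {2, 4}; common: {4}.
  x = 3: f ≡ 0 at y ∈ {4}; g ≡ 0 at y ∈ ∅; common: ∅.
  x = 4: f ≡ 0 at y ∈ {3}; g ≡ 0 at y ∈ {2}; common: ∅.
  x = 5: f ≡ 0 at y ∈ {1}; g ≡ 0 at y ∈ {0, 3}; common: ∅.
  x = 6: f ≡ 0 at y ∈ {5}; g ≡ 0 at y ∈ {3, 6}; common: ∅.
Collecting: common zeros = {(2, 4)}, so the count is 1.
Comparison with the Bézout bound: 1 ≤ 4 = deg(f)·deg(g), as expected for curves with no common component (the affine F_7-count falls short of the bound because intersections may lie at infinity, over extension fields, or carry multiplicity).
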